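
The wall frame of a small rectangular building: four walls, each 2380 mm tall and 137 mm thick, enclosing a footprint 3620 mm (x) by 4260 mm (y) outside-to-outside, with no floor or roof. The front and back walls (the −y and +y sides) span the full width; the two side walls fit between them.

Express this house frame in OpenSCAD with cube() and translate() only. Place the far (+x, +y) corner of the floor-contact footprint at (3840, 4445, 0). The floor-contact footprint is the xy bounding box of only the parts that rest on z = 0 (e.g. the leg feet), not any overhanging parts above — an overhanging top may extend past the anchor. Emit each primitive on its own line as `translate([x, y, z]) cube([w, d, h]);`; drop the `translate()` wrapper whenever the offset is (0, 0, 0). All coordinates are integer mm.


translate([220, 185, 0]) cube([3620, 137, 2380]);
translate([220, 4308, 0]) cube([3620, 137, 2380]);
translate([220, 322, 0]) cube([137, 3986, 2380]);
translate([3703, 322, 0]) cube([137, 3986, 2380]);


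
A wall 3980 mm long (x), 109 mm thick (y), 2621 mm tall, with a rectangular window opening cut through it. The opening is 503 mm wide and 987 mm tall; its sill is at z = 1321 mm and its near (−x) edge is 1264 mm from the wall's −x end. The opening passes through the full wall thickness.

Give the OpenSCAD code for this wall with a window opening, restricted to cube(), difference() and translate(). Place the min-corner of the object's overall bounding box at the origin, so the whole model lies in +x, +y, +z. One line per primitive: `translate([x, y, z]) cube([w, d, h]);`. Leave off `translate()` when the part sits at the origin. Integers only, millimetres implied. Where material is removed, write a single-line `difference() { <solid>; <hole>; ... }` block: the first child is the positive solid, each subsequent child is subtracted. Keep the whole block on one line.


difference() { cube([3980, 109, 2621]); translate([1264, 0, 1321]) cube([503, 109, 987]); }


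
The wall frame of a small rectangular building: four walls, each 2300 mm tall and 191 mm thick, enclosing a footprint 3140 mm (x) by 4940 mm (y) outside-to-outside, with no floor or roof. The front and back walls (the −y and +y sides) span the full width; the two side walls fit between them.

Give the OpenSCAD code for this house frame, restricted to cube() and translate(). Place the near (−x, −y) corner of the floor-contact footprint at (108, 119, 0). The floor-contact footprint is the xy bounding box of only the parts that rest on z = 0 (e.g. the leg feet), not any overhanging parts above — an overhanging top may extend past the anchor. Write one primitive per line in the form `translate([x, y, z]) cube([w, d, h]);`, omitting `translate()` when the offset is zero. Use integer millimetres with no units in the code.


translate([108, 119, 0]) cube([3140, 191, 2300]);
translate([108, 4868, 0]) cube([3140, 191, 2300]);
translate([108, 310, 0]) cube([191, 4558, 2300]);
translate([3057, 310, 0]) cube([191, 4558, 2300]);


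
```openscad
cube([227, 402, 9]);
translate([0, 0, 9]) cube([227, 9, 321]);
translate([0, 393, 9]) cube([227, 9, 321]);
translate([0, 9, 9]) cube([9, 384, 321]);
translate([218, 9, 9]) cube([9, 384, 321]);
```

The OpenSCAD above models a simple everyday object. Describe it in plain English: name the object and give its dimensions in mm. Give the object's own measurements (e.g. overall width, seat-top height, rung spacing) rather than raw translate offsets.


An open-topped rectangular box: outside dimensions 227×402×330 mm, with a uniform wall and base thickness of 9 mm. The base is a full 227×402 slab on the floor; four walls sit on top of the base. The front and back walls (the −y and +y sides) span the full width; the two side walls fit between them.


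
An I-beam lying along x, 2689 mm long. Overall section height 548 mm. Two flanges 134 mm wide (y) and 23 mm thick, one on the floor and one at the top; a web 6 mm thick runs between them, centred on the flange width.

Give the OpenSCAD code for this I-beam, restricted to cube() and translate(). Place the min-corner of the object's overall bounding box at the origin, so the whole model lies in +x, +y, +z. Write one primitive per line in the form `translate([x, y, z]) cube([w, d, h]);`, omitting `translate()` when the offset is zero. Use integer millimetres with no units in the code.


cube([2689, 134, 23]);
translate([0, 64, 23]) cube([2689, 6, 502]);
translate([0, 0, 525]) cube([2689, 134, 23]);


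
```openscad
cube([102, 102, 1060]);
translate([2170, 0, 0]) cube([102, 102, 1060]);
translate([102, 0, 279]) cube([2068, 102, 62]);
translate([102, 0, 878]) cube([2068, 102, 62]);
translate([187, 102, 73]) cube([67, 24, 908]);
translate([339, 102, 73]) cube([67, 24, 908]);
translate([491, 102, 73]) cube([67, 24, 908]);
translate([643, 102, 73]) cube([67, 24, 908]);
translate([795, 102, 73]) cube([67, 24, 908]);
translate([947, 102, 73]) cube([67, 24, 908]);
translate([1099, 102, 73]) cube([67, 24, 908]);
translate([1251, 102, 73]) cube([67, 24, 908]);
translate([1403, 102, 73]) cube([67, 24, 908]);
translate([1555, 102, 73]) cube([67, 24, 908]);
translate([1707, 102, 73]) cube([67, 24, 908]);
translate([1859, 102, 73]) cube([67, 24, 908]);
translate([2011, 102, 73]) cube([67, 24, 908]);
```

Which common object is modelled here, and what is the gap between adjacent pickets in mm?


A fence section. The picket gap is 85 mm.

Two posts, two rails, 13 pickets — a fence section. Span 2068 mm holds 13 pickets of 67 mm with 14 equal gaps: ⌊(2068 − 13·67) / 14⌋ = 85 mm.


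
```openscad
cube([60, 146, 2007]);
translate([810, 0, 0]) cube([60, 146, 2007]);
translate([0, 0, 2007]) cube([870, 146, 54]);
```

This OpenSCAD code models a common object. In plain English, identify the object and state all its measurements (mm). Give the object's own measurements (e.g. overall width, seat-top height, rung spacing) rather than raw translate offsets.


A door frame. The clear opening is 750 mm wide and 2007 mm high. Two 60 mm wide jambs, 146 mm deep, stand either side of the opening from the floor to the top of the opening. A 54 mm thick head sits across the top of both jambs, spanning the full outside width of the frame.


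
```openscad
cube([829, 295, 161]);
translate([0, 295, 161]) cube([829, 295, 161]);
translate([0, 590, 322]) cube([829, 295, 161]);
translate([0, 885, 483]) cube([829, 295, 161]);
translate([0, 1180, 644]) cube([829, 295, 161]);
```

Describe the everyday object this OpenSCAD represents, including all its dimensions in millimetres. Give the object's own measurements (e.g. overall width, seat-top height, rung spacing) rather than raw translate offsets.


A straight staircase of 5 solid steps. Each step is 829 mm wide (x), 295 mm deep (y, the going) and 161 mm tall (the rise). The first step rests on the floor; each subsequent step sits one going further in +y and one rise higher in +z, directly behind and above the previous step with no overlap.


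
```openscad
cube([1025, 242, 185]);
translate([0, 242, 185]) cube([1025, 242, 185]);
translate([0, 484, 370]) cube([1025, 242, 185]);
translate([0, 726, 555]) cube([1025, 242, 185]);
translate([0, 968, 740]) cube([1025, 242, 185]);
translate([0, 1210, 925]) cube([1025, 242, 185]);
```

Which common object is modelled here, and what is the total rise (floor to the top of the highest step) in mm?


A staircase. The total rise is 1110 mm.

6 identical blocks, each offset up and back from the previous — a staircase. Each step is 185 mm tall and there are 6 of them, so the total rise is 6 × 185 = 1110 mm.


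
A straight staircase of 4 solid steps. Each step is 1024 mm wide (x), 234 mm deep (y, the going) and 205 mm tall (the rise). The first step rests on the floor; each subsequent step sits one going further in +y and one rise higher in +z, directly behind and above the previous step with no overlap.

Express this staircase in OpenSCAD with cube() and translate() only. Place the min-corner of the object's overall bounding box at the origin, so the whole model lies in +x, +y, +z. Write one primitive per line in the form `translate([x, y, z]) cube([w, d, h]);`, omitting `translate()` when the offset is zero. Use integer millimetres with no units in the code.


cube([1024, 234, 205]);
translate([0, 234, 205]) cube([1024, 234, 205]);
translate([0, 468, 410]) cube([1024, 234, 205]);
translate([0, 702, 615]) cube([1024, 234, 205]);


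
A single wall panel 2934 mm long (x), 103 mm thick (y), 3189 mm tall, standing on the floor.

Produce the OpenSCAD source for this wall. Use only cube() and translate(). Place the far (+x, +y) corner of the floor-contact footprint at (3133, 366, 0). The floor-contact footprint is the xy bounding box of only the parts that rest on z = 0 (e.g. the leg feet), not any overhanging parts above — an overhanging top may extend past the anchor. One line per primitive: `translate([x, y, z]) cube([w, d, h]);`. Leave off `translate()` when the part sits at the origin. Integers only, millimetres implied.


translate([199, 263, 0]) cube([2934, 103, 3189]);


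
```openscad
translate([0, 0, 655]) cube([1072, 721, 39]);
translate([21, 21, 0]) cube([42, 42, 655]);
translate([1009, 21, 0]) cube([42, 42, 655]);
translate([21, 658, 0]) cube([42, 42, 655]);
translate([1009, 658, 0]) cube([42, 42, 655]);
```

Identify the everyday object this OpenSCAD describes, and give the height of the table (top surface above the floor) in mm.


A table. The table height is 694 mm.

A 1072×721×39 slab sits at z = 655 on four 42 mm square posts — a table. The top surface is at 655 + 39 = 694 mm.


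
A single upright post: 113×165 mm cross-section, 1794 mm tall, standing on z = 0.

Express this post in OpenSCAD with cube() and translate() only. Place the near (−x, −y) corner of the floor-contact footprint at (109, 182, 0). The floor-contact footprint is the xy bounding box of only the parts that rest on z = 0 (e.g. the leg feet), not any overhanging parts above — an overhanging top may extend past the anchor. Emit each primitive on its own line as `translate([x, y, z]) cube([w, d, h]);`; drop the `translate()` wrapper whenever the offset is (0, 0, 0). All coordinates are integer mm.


translate([109, 182, 0]) cube([113, 165, 1794]);


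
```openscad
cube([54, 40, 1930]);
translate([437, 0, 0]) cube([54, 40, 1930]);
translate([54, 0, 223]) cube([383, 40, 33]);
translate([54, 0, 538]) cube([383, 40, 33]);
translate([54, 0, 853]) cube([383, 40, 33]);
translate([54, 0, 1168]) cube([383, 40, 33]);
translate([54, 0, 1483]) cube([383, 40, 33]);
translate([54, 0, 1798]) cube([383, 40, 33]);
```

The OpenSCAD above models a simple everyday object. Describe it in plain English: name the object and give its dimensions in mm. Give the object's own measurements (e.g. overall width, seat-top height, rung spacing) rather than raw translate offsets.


A straight ladder. Two 54×40 mm vertical rails, 1930 mm tall, stand 491 mm apart (outside-to-outside) with their front faces coplanar on the −y side. 6 rungs, each 40 mm deep and 33 mm tall, span between the inner faces of the rails, front faces flush with the rails. The lowest rung's underside is at z = 223 mm and rungs are spaced 315 mm apart (underside to underside).


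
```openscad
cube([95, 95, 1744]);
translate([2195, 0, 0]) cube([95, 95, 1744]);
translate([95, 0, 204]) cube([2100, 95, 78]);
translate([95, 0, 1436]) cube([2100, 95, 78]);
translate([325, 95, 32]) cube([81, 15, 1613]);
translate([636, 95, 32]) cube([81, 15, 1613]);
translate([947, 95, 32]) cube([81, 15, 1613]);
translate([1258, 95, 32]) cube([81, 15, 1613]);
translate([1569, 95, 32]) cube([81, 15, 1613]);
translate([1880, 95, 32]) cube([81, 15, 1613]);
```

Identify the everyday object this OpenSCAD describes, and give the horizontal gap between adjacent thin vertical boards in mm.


A fence section. The picket gap is 230 mm.

Two posts, two rails, 6 pickets — a fence section. Span 2100 mm holds 6 pickets of 81 mm with 7 equal gaps: ⌊(2100 − 6·81) / 7⌋ = 230 mm.


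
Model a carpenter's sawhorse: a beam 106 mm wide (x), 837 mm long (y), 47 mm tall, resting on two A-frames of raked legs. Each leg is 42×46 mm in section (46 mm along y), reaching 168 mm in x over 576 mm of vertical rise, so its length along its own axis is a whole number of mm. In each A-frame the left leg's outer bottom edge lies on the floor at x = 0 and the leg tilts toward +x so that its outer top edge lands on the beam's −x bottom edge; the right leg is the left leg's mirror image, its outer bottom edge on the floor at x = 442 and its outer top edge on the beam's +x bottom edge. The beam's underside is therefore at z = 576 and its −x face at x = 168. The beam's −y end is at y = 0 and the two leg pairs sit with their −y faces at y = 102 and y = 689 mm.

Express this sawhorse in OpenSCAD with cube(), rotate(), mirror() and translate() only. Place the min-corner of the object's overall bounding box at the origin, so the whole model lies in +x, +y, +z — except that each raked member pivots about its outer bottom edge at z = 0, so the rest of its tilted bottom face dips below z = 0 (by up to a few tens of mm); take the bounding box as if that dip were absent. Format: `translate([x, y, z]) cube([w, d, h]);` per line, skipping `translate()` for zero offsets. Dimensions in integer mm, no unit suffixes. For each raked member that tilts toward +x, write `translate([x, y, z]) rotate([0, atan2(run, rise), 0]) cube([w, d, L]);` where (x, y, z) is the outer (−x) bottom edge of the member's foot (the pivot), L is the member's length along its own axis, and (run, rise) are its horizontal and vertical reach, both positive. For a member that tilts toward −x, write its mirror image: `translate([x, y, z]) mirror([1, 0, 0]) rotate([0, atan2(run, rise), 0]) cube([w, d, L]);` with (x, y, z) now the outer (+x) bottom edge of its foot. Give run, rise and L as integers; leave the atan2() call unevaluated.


// leg length = √(168² + 576²) = 600
// right-leg outer foot x = 2·168 + 106 = 442
// beam min-corner = (168, 0, 576)
translate([168, 0, 576]) cube([106, 837, 47]);
translate([0, 102, 0]) rotate([0, atan2(168, 576), 0]) cube([42, 46, 600]);
translate([442, 102, 0]) mirror([1, 0, 0]) rotate([0, atan2(168, 576), 0]) cube([42, 46, 600]);
translate([0, 689, 0]) rotate([0, atan2(168, 576), 0]) cube([42, 46, 600]);
translate([442, 689, 0]) mirror([1, 0, 0]) rotate([0, atan2(168, 576), 0]) cube([42, 46, 600]);


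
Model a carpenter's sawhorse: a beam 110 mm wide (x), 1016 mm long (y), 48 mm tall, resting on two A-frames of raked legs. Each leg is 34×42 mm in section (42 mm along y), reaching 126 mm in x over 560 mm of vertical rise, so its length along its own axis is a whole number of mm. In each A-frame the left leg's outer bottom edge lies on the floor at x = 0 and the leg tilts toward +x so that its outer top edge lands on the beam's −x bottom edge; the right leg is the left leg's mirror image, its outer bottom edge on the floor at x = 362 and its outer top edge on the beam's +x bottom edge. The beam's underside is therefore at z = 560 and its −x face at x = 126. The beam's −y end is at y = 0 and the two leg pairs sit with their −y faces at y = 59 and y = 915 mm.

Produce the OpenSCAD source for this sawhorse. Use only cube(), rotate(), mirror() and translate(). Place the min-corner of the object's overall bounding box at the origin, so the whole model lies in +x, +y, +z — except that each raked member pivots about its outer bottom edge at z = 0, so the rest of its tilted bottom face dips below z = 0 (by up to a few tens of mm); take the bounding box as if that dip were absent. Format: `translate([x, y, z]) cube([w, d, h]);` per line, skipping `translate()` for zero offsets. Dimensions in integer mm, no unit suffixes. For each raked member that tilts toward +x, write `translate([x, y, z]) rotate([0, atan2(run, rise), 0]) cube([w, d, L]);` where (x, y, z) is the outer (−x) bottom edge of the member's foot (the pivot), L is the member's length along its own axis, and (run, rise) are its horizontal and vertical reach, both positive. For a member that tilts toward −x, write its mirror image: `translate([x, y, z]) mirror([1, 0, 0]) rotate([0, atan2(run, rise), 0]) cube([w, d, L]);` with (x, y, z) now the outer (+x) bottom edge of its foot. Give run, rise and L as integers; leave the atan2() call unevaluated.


translate([126, 0, 560]) cube([110, 1016, 48]);
translate([0, 59, 0]) rotate([0, atan2(126, 560), 0]) cube([34, 42, 574]);
translate([362, 59, 0]) mirror([1, 0, 0]) rotate([0, atan2(126, 560), 0]) cube([34, 42, 574]);
translate([0, 915, 0]) rotate([0, atan2(126, 560), 0]) cube([34, 42, 574]);
translate([362, 915, 0]) mirror([1, 0, 0]) rotate([0, atan2(126, 560), 0]) cube([34, 42, 574]);


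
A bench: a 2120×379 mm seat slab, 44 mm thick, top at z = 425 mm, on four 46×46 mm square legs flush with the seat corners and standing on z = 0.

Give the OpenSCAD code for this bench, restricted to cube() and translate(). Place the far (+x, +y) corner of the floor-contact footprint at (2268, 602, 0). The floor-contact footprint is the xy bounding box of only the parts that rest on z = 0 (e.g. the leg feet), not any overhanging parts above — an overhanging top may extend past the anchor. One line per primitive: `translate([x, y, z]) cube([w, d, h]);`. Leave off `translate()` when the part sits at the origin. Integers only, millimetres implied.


translate([148, 223, 381]) cube([2120, 379, 44]);
translate([148, 223, 0]) cube([46, 46, 381]);
translate([148, 556, 0]) cube([46, 46, 381]);
translate([2222, 223, 0]) cube([46, 46, 381]);
translate([2222, 556, 0]) cube([46, 46, 381]);


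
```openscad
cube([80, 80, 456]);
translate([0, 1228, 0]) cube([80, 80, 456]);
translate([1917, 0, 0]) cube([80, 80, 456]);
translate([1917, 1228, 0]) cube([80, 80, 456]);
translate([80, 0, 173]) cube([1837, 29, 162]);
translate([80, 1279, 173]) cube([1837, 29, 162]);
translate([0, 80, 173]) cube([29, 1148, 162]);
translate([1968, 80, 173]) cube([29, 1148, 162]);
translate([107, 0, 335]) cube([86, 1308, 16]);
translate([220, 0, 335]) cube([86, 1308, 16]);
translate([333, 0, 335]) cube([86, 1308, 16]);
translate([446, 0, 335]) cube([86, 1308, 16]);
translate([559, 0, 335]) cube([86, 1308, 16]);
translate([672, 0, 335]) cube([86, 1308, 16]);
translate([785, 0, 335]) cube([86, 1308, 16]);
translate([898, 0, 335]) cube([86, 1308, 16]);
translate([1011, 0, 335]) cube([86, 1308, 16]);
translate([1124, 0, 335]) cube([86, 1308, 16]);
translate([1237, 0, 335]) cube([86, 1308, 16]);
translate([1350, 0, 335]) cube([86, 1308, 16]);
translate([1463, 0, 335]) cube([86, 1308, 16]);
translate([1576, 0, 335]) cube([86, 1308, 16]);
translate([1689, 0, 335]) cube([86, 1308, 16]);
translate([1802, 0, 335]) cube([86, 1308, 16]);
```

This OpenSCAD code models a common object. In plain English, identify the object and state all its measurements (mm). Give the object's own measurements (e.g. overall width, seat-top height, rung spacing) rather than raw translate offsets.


A bed frame 1997 mm long (x) by 1308 mm wide (y). Four 80×80 mm corner posts, 456 mm tall, at the corners of the footprint. Four rails of 29 mm thickness and 162 mm height run between adjacent posts with their undersides at z = 173 mm, their outer faces flush with the outside of the frame (the two x-running rails run between the posts' inner faces; the two y-running rails run between the posts' inner faces). 16 slats, each 86 mm wide (x) and 16 mm thick, lie across the top of the two x-running rails, running the full 1308 mm width of the frame in y; along x they sit between the end posts with a 27 mm gap after the −x posts and between neighbouring slats, leaving 29 mm before the +x posts.


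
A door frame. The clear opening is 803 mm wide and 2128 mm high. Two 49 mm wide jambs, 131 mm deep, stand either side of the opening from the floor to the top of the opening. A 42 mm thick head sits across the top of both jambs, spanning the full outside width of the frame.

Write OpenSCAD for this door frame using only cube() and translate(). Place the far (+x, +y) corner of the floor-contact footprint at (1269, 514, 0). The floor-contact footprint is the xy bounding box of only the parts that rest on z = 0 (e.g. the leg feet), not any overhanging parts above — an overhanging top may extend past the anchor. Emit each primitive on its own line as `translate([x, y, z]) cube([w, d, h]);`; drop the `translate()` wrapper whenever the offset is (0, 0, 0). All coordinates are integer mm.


translate([368, 383, 0]) cube([49, 131, 2128]);
translate([1220, 383, 0]) cube([49, 131, 2128]);
translate([368, 383, 2128]) cube([901, 131, 42]);


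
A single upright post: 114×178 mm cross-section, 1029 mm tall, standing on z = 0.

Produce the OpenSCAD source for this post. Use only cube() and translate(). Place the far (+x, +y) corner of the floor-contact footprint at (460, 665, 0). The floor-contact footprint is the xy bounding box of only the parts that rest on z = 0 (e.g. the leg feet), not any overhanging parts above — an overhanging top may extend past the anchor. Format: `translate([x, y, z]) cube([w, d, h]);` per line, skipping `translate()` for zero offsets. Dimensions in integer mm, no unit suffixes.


translate([346, 487, 0]) cube([114, 178, 1029]);


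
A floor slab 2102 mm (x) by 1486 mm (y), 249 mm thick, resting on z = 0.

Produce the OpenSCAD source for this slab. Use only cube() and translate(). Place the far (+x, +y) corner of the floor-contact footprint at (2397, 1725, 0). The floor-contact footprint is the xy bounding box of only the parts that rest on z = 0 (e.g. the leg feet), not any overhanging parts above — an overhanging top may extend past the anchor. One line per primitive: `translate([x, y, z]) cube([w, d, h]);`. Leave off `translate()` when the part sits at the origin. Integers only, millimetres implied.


translate([295, 239, 0]) cube([2102, 1486, 249]);


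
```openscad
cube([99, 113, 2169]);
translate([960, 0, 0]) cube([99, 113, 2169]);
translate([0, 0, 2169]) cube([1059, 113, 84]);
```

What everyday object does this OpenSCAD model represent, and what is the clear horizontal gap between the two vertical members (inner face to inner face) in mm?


A door frame. The clear opening width is 861 mm.

Two 2169 mm tall posts with a header on top — a door frame. The left jamb is 99 mm wide at x = 0; the right jamb starts at x = 960. The clear opening is 960 − 99 = 861 mm.


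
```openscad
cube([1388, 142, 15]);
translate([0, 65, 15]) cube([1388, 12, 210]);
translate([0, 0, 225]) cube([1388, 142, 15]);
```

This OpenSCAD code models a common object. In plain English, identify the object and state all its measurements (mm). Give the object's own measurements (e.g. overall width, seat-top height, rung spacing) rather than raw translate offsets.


An I-beam lying along x, 1388 mm long. Overall section height 240 mm. Two flanges 142 mm wide (y) and 15 mm thick, one on the floor and one at the top; a web 12 mm thick runs between them, centred on the flange width.


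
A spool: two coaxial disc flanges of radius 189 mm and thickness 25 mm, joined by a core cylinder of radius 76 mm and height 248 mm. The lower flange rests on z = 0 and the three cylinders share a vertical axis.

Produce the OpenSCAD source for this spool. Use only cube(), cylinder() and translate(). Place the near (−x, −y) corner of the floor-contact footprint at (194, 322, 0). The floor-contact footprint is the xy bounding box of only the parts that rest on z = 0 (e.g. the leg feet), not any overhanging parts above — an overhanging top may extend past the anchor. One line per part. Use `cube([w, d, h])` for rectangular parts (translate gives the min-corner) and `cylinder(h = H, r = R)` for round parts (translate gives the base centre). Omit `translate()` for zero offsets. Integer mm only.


translate([383, 511, 0]) cylinder(h = 25, r = 189);
translate([383, 511, 25]) cylinder(h = 248, r = 76);
translate([383, 511, 273]) cylinder(h = 25, r = 189);


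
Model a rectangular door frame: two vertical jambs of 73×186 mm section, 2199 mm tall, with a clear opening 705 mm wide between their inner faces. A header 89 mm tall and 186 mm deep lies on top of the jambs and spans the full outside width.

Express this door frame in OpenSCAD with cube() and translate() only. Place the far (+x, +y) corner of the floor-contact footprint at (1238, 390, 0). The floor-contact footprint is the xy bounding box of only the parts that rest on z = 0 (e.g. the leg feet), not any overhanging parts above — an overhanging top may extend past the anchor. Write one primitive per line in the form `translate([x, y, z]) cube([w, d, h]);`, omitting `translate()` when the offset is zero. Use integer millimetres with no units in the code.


translate([387, 204, 0]) cube([73, 186, 2199]);
translate([1165, 204, 0]) cube([73, 186, 2199]);
translate([387, 204, 2199]) cube([851, 186, 89]);


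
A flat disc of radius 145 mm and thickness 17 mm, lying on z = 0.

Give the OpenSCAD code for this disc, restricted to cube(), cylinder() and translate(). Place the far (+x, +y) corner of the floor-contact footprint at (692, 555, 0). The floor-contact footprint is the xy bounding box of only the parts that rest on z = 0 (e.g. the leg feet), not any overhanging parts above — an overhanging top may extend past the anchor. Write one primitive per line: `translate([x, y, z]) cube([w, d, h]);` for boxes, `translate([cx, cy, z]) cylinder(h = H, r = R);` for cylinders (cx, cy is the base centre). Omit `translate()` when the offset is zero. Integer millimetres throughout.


translate([547, 410, 0]) cylinder(h = 17, r = 145);


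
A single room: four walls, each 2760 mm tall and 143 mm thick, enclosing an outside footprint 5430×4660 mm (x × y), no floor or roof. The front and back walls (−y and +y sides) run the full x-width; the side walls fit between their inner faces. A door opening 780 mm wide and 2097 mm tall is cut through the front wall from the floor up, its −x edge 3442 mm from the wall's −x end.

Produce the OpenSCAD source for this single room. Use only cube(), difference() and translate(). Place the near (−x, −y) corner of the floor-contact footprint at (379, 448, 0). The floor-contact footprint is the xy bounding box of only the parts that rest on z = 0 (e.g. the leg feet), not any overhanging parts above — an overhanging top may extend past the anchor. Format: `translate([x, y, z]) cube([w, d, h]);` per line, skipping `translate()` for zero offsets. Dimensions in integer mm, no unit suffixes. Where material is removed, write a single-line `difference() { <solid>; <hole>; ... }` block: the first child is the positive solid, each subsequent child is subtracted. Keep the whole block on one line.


difference() { translate([379, 448, 0]) cube([5430, 143, 2760]); translate([3821, 448, 0]) cube([780, 143, 2097]); }
translate([379, 4965, 0]) cube([5430, 143, 2760]);
translate([379, 591, 0]) cube([143, 4374, 2760]);
translate([5666, 591, 0]) cube([143, 4374, 2760]);


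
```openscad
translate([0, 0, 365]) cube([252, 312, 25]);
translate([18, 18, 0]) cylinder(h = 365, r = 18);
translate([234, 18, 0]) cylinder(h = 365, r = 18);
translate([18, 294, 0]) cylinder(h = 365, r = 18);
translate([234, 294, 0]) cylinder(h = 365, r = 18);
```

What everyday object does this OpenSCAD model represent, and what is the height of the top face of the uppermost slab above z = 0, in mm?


A stool. The seat height is 390 mm.

A 252×312×25 slab at z = 365 on four corner cylinders — a stool. The seat top is 365 + 25 = 390 mm.


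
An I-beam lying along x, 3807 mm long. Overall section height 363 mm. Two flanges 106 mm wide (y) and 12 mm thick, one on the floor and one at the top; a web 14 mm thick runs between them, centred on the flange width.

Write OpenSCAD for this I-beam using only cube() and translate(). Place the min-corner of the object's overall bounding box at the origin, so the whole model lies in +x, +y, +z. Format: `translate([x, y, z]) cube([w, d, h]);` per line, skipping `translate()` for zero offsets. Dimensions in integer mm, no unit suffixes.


cube([3807, 106, 12]);
translate([0, 46, 12]) cube([3807, 14, 339]);
translate([0, 0, 351]) cube([3807, 106, 12]);


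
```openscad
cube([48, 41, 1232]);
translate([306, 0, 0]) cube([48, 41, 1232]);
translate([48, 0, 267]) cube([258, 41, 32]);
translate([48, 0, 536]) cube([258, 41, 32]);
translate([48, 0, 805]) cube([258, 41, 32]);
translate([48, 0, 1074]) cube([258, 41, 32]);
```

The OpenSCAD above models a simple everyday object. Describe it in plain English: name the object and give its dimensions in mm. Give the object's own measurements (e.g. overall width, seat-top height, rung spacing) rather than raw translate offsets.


A straight ladder. Two 48×41 mm vertical rails, 1232 mm tall, stand 354 mm apart (outside-to-outside) with their front faces coplanar on the −y side. 4 rungs, each 41 mm deep and 32 mm tall, span between the inner faces of the rails, front faces flush with the rails. The lowest rung's underside is at z = 267 mm and rungs are spaced 269 mm apart (underside to underside).


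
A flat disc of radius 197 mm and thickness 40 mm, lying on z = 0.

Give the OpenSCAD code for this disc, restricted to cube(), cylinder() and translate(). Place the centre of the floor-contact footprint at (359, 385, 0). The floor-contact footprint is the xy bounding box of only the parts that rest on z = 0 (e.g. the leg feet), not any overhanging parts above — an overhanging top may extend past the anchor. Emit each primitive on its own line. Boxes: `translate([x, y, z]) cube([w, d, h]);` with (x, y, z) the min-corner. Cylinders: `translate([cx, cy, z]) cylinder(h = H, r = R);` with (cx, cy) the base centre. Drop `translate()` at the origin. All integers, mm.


translate([359, 385, 0]) cylinder(h = 40, r = 197);


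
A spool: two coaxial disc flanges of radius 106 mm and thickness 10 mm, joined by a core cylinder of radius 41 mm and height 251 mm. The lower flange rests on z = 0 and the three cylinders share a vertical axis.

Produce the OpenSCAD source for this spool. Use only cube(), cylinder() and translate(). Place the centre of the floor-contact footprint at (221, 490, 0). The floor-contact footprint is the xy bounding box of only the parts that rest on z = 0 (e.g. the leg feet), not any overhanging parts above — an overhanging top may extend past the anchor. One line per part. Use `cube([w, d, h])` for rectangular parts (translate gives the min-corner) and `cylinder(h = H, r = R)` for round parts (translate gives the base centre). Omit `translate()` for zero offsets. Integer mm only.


translate([221, 490, 0]) cylinder(h = 10, r = 106);
translate([221, 490, 10]) cylinder(h = 251, r = 41);
translate([221, 490, 261]) cylinder(h = 10, r = 106);


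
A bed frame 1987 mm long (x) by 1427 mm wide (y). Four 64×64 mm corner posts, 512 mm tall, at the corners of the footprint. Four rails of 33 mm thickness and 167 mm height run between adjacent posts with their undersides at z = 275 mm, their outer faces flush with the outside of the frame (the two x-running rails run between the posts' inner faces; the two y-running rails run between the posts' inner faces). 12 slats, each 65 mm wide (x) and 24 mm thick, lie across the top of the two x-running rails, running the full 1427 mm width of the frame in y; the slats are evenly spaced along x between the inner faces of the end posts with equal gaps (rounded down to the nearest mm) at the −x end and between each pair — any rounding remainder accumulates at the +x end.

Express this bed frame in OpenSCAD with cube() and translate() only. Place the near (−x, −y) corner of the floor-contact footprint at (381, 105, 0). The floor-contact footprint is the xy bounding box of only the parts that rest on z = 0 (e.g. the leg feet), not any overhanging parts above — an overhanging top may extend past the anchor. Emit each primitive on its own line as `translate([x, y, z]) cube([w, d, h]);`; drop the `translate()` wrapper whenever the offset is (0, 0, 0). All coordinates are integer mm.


translate([381, 105, 0]) cube([64, 64, 512]);
translate([381, 1468, 0]) cube([64, 64, 512]);
translate([2304, 105, 0]) cube([64, 64, 512]);
translate([2304, 1468, 0]) cube([64, 64, 512]);
translate([445, 105, 275]) cube([1859, 33, 167]);
translate([445, 1499, 275]) cube([1859, 33, 167]);
translate([381, 169, 275]) cube([33, 1299, 167]);
translate([2335, 169, 275]) cube([33, 1299, 167]);
translate([528, 105, 442]) cube([65, 1427, 24]);
translate([676, 105, 442]) cube([65, 1427, 24]);
translate([824, 105, 442]) cube([65, 1427, 24]);
translate([972, 105, 442]) cube([65, 1427, 24]);
translate([1120, 105, 442]) cube([65, 1427, 24]);
translate([1268, 105, 442]) cube([65, 1427, 24]);
translate([1416, 105, 442]) cube([65, 1427, 24]);
translate([1564, 105, 442]) cube([65, 1427, 24]);
translate([1712, 105, 442]) cube([65, 1427, 24]);
translate([1860, 105, 442]) cube([65, 1427, 24]);
translate([2008, 105, 442]) cube([65, 1427, 24]);
translate([2156, 105, 442]) cube([65, 1427, 24]);


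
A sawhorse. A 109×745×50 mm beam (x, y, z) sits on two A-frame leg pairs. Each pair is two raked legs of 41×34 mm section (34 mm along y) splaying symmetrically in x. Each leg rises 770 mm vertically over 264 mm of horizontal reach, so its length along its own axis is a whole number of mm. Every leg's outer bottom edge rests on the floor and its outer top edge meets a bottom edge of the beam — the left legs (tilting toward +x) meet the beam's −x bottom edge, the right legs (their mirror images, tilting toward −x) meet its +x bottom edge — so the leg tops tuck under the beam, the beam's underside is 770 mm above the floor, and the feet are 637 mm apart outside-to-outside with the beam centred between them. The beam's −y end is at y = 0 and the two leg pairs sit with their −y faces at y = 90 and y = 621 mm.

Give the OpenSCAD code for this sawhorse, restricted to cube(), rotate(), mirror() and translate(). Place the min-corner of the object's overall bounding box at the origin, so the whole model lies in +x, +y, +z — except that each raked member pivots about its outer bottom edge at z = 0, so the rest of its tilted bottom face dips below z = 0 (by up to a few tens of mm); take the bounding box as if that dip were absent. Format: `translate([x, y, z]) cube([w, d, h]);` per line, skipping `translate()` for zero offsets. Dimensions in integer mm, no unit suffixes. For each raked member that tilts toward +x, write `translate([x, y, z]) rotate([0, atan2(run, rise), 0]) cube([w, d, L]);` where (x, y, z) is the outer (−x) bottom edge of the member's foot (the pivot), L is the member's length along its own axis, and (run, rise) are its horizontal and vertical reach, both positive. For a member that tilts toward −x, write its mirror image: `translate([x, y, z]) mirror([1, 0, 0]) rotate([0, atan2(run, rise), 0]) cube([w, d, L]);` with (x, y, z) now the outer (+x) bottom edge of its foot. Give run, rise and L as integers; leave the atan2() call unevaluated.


translate([264, 0, 770]) cube([109, 745, 50]);
translate([0, 90, 0]) rotate([0, atan2(264, 770), 0]) cube([41, 34, 814]);
translate([637, 90, 0]) mirror([1, 0, 0]) rotate([0, atan2(264, 770), 0]) cube([41, 34, 814]);
translate([0, 621, 0]) rotate([0, atan2(264, 770), 0]) cube([41, 34, 814]);
translate([637, 621, 0]) mirror([1, 0, 0]) rotate([0, atan2(264, 770), 0]) cube([41, 34, 814]);


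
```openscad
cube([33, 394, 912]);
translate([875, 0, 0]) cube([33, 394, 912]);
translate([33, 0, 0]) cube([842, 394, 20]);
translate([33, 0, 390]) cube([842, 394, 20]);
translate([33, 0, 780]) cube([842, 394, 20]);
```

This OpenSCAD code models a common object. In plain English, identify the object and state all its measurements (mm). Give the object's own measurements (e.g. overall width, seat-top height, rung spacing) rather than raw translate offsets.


An open bookshelf. Two side panels, each 33 mm thick, 394 mm deep and 912 mm tall, stand 908 mm apart (outside-to-outside). Between them sit 3 shelves, each 20 mm thick and 394 mm deep, spanning the full gap between the sides. The bottom shelf rests on the floor (its underside at z = 0) and the clear gap between one shelf's top and the next shelf's underside is 370 mm.


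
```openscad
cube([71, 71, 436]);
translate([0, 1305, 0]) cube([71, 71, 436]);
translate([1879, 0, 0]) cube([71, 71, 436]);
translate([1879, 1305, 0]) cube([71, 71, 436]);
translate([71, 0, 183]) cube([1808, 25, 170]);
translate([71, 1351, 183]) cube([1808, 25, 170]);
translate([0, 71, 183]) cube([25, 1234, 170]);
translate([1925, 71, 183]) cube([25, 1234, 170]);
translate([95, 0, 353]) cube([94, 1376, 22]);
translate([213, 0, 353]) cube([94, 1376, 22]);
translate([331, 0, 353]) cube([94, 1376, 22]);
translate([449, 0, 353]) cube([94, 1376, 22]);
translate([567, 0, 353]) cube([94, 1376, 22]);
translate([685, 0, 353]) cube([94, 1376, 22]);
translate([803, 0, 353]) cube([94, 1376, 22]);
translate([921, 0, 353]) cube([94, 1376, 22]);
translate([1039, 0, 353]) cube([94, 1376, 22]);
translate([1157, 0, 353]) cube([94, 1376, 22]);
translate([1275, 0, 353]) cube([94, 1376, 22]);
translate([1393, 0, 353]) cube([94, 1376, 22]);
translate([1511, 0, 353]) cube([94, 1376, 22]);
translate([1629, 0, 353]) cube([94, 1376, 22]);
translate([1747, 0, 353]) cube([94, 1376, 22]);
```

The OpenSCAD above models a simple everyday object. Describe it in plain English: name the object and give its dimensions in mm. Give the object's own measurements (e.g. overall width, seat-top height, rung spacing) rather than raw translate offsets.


A bed frame 1950 mm long (x) by 1376 mm wide (y). Four 71×71 mm corner posts, 436 mm tall, at the corners of the footprint. Four rails of 25 mm thickness and 170 mm height run between adjacent posts with their undersides at z = 183 mm, their outer faces flush with the outside of the frame (the two x-running rails run between the posts' inner faces; the two y-running rails run between the posts' inner faces). 15 slats, each 94 mm wide (x) and 22 mm thick, lie across the top of the two x-running rails, running the full 1376 mm width of the frame in y; along x they sit between the end posts with a 24 mm gap after the −x posts and between neighbouring slats, leaving 38 mm before the +x posts.


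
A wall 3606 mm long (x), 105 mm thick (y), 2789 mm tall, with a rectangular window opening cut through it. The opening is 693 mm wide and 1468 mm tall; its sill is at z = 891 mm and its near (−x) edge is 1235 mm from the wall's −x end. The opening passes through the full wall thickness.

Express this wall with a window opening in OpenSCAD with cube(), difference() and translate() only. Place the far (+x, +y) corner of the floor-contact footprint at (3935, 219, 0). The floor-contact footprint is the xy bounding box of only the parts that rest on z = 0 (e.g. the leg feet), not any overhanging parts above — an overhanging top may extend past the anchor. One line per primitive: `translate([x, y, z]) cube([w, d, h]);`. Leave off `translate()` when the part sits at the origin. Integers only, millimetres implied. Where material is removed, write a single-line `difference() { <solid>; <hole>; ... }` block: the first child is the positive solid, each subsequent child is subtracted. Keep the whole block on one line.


difference() { translate([329, 114, 0]) cube([3606, 105, 2789]); translate([1564, 114, 891]) cube([693, 105, 1468]); }


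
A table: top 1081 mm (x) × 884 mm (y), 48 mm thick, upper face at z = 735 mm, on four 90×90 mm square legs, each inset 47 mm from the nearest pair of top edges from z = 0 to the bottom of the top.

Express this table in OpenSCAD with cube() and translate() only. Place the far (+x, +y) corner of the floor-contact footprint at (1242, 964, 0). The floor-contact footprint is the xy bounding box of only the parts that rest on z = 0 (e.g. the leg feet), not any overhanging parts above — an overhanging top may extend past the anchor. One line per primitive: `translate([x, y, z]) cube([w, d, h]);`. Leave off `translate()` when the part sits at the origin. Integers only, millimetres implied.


// leg_h = 735 - 48 = 687
translate([208, 127, 687]) cube([1081, 884, 48]);
translate([255, 174, 0]) cube([90, 90, 687]);
translate([1152, 174, 0]) cube([90, 90, 687]);
translate([255, 874, 0]) cube([90, 90, 687]);
translate([1152, 874, 0]) cube([90, 90, 687]);
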